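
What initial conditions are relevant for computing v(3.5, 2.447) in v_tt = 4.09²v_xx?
Domain of dependence: [-6.50823, 13.50823]. Signals travel at speed 4.09, so data within |x - 3.5| ≤ 4.09·2.447 = 10.00823 can reach the point.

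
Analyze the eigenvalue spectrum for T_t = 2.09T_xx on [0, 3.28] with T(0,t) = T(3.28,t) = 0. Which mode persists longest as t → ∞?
Eigenvalues: λₙ = 2.09n²π²/3.28².
First three modes:
  n=1: λ₁ = 2.09π²/3.28² ≈ 1.917
  n=2: λ₂ = 8.36π²/3.28² ≈ 7.669 (4× faster decay)
  n=3: λ₃ = 18.81π²/3.28² ≈ 17.256 (9× faster decay)
As t → ∞, higher modes decay exponentially faster. The n=1 mode dominates: T ~ c₁ sin(πx/3.28) e^{-λ₁t}.
Decay rate: λ₁ = 2.09π²/3.28² ≈ 1.917.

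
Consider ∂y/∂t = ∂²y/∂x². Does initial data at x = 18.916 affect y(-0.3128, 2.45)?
Yes, for any finite x. The heat equation has infinite propagation speed, so all initial data affects all points at any t > 0.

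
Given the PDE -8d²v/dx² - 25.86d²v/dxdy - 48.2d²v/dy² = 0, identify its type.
The second-order coefficients are A = -8, B = -25.86, C = -48.2. Since B² - 4AC = -873.6604 < 0, this is an elliptic PDE.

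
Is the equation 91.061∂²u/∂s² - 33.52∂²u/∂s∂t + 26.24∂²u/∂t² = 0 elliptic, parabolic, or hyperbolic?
Computing B² - 4AC with A = 91.061, B = -33.52, C = 26.24: discriminant = -8434.17216 (negative). Answer: elliptic.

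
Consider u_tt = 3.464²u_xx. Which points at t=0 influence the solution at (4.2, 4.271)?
Domain of dependence: [-10.594744, 18.994744]. Signals travel at speed 3.464, so data within |x - 4.2| ≤ 3.464·4.271 = 14.794744 can reach the point.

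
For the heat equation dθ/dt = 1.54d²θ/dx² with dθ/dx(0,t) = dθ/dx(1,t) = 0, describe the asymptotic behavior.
θ → constant (steady state). Heat is conserved (no flux at boundaries); solution approaches the spatial average.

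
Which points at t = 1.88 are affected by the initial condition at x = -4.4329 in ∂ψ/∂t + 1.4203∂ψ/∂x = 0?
At x = -1.762736. The characteristic carries data from (-4.4329, 0) to (-1.762736, 1.88).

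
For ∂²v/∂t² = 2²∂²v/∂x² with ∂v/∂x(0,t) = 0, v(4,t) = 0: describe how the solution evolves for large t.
v oscillates (no decay). Energy is conserved; the solution oscillates indefinitely as standing waves.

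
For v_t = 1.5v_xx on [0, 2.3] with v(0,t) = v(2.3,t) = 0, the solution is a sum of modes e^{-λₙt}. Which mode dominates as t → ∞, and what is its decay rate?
Eigenvalues: λₙ = 1.5n²π²/2.3².
First three modes:
  n=1: λ₁ = 1.5π²/2.3² ≈ 2.799
  n=2: λ₂ = 6π²/2.3² ≈ 11.194 (4× faster decay)
  n=3: λ₃ = 13.5π²/2.3² ≈ 25.187 (9× faster decay)
As t → ∞, higher modes decay exponentially faster. The n=1 mode dominates: v ~ c₁ sin(πx/2.3) e^{-λ₁t}.
Decay rate: λ₁ = 1.5π²/2.3² ≈ 2.799.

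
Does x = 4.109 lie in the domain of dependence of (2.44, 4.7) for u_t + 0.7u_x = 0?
No. Only data at x = -0.85 affects (2.44, 4.7). Advection has one-way propagation along characteristics.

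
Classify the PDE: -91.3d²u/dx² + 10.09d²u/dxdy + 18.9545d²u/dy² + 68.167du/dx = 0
A = -91.3, B = 10.09, C = 18.9545. Discriminant B² - 4AC = 7023.9915. Since 7023.9915 > 0, hyperbolic.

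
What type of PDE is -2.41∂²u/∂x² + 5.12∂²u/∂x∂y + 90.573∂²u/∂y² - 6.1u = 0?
With A = -2.41, B = 5.12, C = 90.573, the discriminant is 899.33812. This is a hyperbolic PDE.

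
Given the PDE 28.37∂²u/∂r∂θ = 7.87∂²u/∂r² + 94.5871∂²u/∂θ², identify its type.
Rewriting in standard form: -7.87∂²u/∂r² + 28.37∂²u/∂r∂θ - 94.5871∂²u/∂θ² = 0. The second-order coefficients are A = -7.87, B = 28.37, C = -94.5871. Since B² - 4AC = -2172.745008 < 0, this is an elliptic PDE.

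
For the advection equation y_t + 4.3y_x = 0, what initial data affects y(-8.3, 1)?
A single point: x = -12.6. The characteristic through (-8.3, 1) is x - 4.3t = const, so x = -8.3 - 4.3·1 = -12.6.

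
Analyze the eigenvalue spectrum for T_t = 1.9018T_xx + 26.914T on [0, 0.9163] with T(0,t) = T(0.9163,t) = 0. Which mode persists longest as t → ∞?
Eigenvalues: λₙ = 1.9018n²π²/0.9163² - 26.914.
First three modes:
  n=1: λ₁ = 1.9018π²/0.9163² - 26.914 ≈ -4.558
  n=2: λ₂ = 7.6072π²/0.9163² - 26.914 ≈ 62.509
  n=3: λ₃ = 17.1162π²/0.9163² - 26.914 ≈ 174.288
Since 1.9018π²/0.9163² ≈ 22.356 < 26.914, λ₁ < 0.
The n=1 mode grows fastest (−λₙ is largest for n=1) → dominates.
Asymptotic: T ~ c₁ sin(πx/0.9163) e^{4.558t} (exponential growth at rate −λ₁ ≈ 4.558).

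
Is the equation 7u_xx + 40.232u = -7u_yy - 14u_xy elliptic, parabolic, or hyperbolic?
Rewriting in standard form: 7u_xx + 14u_xy + 7u_yy + 40.232u = 0. Computing B² - 4AC with A = 7, B = 14, C = 7: discriminant = 0 (zero). Answer: parabolic.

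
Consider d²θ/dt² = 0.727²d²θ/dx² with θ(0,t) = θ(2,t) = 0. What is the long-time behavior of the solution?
As t → ∞, θ oscillates (no decay). Energy is conserved; the solution oscillates indefinitely as standing waves.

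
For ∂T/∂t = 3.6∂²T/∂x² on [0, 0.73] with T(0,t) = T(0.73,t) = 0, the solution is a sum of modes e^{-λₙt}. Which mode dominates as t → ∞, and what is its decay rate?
Eigenvalues: λₙ = 3.6n²π²/0.73².
First three modes:
  n=1: λ₁ = 3.6π²/0.73² ≈ 66.674
  n=2: λ₂ = 14.4π²/0.73² ≈ 266.696 (4× faster decay)
  n=3: λ₃ = 32.4π²/0.73² ≈ 600.066 (9× faster decay)
As t → ∞, higher modes decay exponentially faster. The n=1 mode dominates: T ~ c₁ sin(πx/0.73) e^{-λ₁t}.
Decay rate: λ₁ = 3.6π²/0.73² ≈ 66.674.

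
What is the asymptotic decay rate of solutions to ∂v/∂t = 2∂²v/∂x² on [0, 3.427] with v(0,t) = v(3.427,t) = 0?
Eigenvalues: λₙ = 2n²π²/3.427².
First three modes:
  n=1: λ₁ = 2π²/3.427² ≈ 1.681
  n=2: λ₂ = 8π²/3.427² ≈ 6.723 (4× faster decay)
  n=3: λ₃ = 18π²/3.427² ≈ 15.127 (9× faster decay)
As t → ∞, higher modes decay exponentially faster. The n=1 mode dominates: v ~ c₁ sin(πx/3.427) e^{-λ₁t}.
Decay rate: λ₁ = 2π²/3.427² ≈ 1.681.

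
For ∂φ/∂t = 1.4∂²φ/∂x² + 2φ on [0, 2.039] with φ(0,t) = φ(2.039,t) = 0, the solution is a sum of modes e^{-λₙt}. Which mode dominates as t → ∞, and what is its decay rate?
Eigenvalues: λₙ = 1.4n²π²/2.039² - 2.
First three modes:
  n=1: λ₁ = 1.4π²/2.039² - 2 ≈ 1.323
  n=2: λ₂ = 5.6π²/2.039² - 2 ≈ 11.294
  n=3: λ₃ = 12.6π²/2.039² - 2 ≈ 27.911
Since 1.4π²/2.039² ≈ 3.323 > 2, all λₙ > 0.
The n=1 mode decays slowest → dominates as t → ∞.
Asymptotic: φ ~ c₁ sin(πx/2.039) e^{-λ₁t} with decay rate λ₁ ≈ 1.323.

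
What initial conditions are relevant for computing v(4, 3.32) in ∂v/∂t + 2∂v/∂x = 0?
A single point: x = -2.64. The characteristic through (4, 3.32) is x - 2t = const, so x = 4 - 2·3.32 = -2.64.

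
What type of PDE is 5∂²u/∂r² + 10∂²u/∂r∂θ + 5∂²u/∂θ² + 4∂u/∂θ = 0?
With A = 5, B = 10, C = 5, the discriminant is 0. This is a parabolic PDE.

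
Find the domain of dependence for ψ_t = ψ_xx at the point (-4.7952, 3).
The entire real line. The heat equation has infinite propagation speed: any initial disturbance instantly affects all points (though exponentially small far away).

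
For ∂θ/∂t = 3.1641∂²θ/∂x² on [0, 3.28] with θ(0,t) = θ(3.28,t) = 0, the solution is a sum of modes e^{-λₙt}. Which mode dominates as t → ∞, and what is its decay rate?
Eigenvalues: λₙ = 3.1641n²π²/3.28².
First three modes:
  n=1: λ₁ = 3.1641π²/3.28² ≈ 2.903
  n=2: λ₂ = 12.6564π²/3.28² ≈ 11.611 (4× faster decay)
  n=3: λ₃ = 28.4769π²/3.28² ≈ 26.124 (9× faster decay)
As t → ∞, higher modes decay exponentially faster. The n=1 mode dominates: θ ~ c₁ sin(πx/3.28) e^{-λ₁t}.
Decay rate: λ₁ = 3.1641π²/3.28² ≈ 2.903.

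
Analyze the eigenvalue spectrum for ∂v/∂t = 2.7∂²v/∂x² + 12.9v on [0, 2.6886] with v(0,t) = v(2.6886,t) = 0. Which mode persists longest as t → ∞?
Eigenvalues: λₙ = 2.7n²π²/2.6886² - 12.9.
First three modes:
  n=1: λ₁ = 2.7π²/2.6886² - 12.9 ≈ -9.214
  n=2: λ₂ = 10.8π²/2.6886² - 12.9 ≈ 1.846
  n=3: λ₃ = 24.3π²/2.6886² - 12.9 ≈ 20.278
Since 2.7π²/2.6886² ≈ 3.686 < 12.9, λ₁ < 0.
The n=1 mode grows fastest (−λₙ is largest for n=1) → dominates.
Asymptotic: v ~ c₁ sin(πx/2.6886) e^{9.214t} (exponential growth at rate −λ₁ ≈ 9.214).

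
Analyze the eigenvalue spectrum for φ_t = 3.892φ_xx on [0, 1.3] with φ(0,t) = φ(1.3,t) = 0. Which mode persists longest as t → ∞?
Eigenvalues: λₙ = 3.892n²π²/1.3².
First three modes:
  n=1: λ₁ = 3.892π²/1.3² ≈ 22.729
  n=2: λ₂ = 15.568π²/1.3² ≈ 90.917 (4× faster decay)
  n=3: λ₃ = 35.028π²/1.3² ≈ 204.564 (9× faster decay)
As t → ∞, higher modes decay exponentially faster. The n=1 mode dominates: φ ~ c₁ sin(πx/1.3) e^{-λ₁t}.
Decay rate: λ₁ = 3.892π²/1.3² ≈ 22.729.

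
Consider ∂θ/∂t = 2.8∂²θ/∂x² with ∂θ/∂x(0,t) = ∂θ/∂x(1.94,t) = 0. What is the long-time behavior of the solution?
As t → ∞, θ → constant (steady state). Heat is conserved (no flux at boundaries); solution approaches the spatial average.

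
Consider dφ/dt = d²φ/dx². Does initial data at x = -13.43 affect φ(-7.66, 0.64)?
Yes, for any finite x. The heat equation has infinite propagation speed, so all initial data affects all points at any t > 0.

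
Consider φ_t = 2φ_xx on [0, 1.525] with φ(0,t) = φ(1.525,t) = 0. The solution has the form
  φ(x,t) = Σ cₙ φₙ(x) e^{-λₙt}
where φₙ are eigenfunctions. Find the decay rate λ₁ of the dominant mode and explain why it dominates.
Eigenvalues: λₙ = 2n²π²/1.525².
First three modes:
  n=1: λ₁ = 2π²/1.525² ≈ 8.488
  n=2: λ₂ = 8π²/1.525² ≈ 33.951 (4× faster decay)
  n=3: λ₃ = 18π²/1.525² ≈ 76.389 (9× faster decay)
As t → ∞, higher modes decay exponentially faster. The n=1 mode dominates: φ ~ c₁ sin(πx/1.525) e^{-λ₁t}.
Decay rate: λ₁ = 2π²/1.525² ≈ 8.488.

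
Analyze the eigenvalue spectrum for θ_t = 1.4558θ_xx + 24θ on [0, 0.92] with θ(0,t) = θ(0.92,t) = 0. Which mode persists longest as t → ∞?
Eigenvalues: λₙ = 1.4558n²π²/0.92² - 24.
First three modes:
  n=1: λ₁ = 1.4558π²/0.92² - 24 ≈ -7.024
  n=2: λ₂ = 5.8232π²/0.92² - 24 ≈ 43.903
  n=3: λ₃ = 13.1022π²/0.92² - 24 ≈ 128.781
Since 1.4558π²/0.92² ≈ 16.976 < 24, λ₁ < 0.
The n=1 mode grows fastest (−λₙ is largest for n=1) → dominates.
Asymptotic: θ ~ c₁ sin(πx/0.92) e^{7.024t} (exponential growth at rate −λ₁ ≈ 7.024).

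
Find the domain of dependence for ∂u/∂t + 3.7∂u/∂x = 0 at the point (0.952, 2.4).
A single point: x = -7.928. The characteristic through (0.952, 2.4) is x - 3.7t = const, so x = 0.952 - 3.7·2.4 = -7.928.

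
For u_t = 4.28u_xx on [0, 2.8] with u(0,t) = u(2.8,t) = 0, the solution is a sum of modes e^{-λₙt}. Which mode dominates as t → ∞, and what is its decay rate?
Eigenvalues: λₙ = 4.28n²π²/2.8².
First three modes:
  n=1: λ₁ = 4.28π²/2.8² ≈ 5.388
  n=2: λ₂ = 17.12π²/2.8² ≈ 21.552 (4× faster decay)
  n=3: λ₃ = 38.52π²/2.8² ≈ 48.492 (9× faster decay)
As t → ∞, higher modes decay exponentially faster. The n=1 mode dominates: u ~ c₁ sin(πx/2.8) e^{-λ₁t}.
Decay rate: λ₁ = 4.28π²/2.8² ≈ 5.388.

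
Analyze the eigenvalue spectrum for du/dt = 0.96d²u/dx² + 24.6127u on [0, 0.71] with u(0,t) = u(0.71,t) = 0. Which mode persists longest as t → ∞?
Eigenvalues: λₙ = 0.96n²π²/0.71² - 24.6127.
First three modes:
  n=1: λ₁ = 0.96π²/0.71² - 24.6127 ≈ -5.817
  n=2: λ₂ = 3.84π²/0.71² - 24.6127 ≈ 50.569
  n=3: λ₃ = 8.64π²/0.71² - 24.6127 ≈ 144.547
Since 0.96π²/0.71² ≈ 18.796 < 24.6127, λ₁ < 0.
The n=1 mode grows fastest (−λₙ is largest for n=1) → dominates.
Asymptotic: u ~ c₁ sin(πx/0.71) e^{5.817t} (exponential growth at rate −λ₁ ≈ 5.817).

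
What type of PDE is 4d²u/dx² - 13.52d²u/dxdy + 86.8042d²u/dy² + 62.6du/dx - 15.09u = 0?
With A = 4, B = -13.52, C = 86.8042, the discriminant is -1206.0768. This is an elliptic PDE.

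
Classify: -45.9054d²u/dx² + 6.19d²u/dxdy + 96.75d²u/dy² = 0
Hyperbolic (discriminant = 17803.7059).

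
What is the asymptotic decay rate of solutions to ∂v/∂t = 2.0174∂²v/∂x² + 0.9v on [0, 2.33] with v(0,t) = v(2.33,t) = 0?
Eigenvalues: λₙ = 2.0174n²π²/2.33² - 0.9.
First three modes:
  n=1: λ₁ = 2.0174π²/2.33² - 0.9 ≈ 2.768
  n=2: λ₂ = 8.0696π²/2.33² - 0.9 ≈ 13.77
  n=3: λ₃ = 18.1566π²/2.33² - 0.9 ≈ 32.108
Since 2.0174π²/2.33² ≈ 3.668 > 0.9, all λₙ > 0.
The n=1 mode decays slowest → dominates as t → ∞.
Asymptotic: v ~ c₁ sin(πx/2.33) e^{-λ₁t} with decay rate λ₁ ≈ 2.768.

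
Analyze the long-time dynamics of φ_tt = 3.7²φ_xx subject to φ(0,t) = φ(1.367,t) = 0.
Long-time behavior: φ oscillates (no decay). Energy is conserved; the solution oscillates indefinitely as standing waves.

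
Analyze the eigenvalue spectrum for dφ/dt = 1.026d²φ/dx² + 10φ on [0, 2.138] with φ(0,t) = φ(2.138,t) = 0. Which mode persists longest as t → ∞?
Eigenvalues: λₙ = 1.026n²π²/2.138² - 10.
First three modes:
  n=1: λ₁ = 1.026π²/2.138² - 10 ≈ -7.785
  n=2: λ₂ = 4.104π²/2.138² - 10 ≈ -1.139
  n=3: λ₃ = 9.234π²/2.138² - 10 ≈ 9.938
Since 1.026π²/2.138² ≈ 2.215 < 10, λ₁ < 0.
The n=1 mode grows fastest (−λₙ is largest for n=1) → dominates.
Asymptotic: φ ~ c₁ sin(πx/2.138) e^{7.785t} (exponential growth at rate −λ₁ ≈ 7.785).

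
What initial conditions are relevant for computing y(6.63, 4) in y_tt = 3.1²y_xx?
Domain of dependence: [-5.77, 19.03]. Signals travel at speed 3.1, so data within |x - 6.63| ≤ 3.1·4 = 12.4 can reach the point.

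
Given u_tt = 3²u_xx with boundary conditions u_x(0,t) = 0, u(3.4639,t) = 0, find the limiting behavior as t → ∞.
u oscillates (no decay). Energy is conserved; the solution oscillates indefinitely as standing waves.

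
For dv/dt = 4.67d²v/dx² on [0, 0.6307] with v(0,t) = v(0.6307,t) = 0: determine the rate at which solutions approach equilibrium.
Eigenvalues: λₙ = 4.67n²π²/0.6307².
First three modes:
  n=1: λ₁ = 4.67π²/0.6307² ≈ 115.87
  n=2: λ₂ = 18.68π²/0.6307² ≈ 463.48 (4× faster decay)
  n=3: λ₃ = 42.03π²/0.6307² ≈ 1042.83 (9× faster decay)
As t → ∞, higher modes decay exponentially faster. The n=1 mode dominates: v ~ c₁ sin(πx/0.6307) e^{-λ₁t}.
Decay rate: λ₁ = 4.67π²/0.6307² ≈ 115.87.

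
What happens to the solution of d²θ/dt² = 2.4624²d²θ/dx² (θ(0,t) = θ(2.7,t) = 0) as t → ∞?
θ oscillates (no decay). Energy is conserved; the solution oscillates indefinitely as standing waves.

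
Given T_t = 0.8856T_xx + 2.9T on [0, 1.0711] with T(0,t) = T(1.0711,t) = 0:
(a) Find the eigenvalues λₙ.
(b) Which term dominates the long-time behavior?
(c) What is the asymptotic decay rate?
Eigenvalues: λₙ = 0.8856n²π²/1.0711² - 2.9.
First three modes:
  n=1: λ₁ = 0.8856π²/1.0711² - 2.9 ≈ 4.719
  n=2: λ₂ = 3.5424π²/1.0711² - 2.9 ≈ 27.575
  n=3: λ₃ = 7.9704π²/1.0711² - 2.9 ≈ 65.668
Since 0.8856π²/1.0711² ≈ 7.619 > 2.9, all λₙ > 0.
The n=1 mode decays slowest → dominates as t → ∞.
Asymptotic: T ~ c₁ sin(πx/1.0711) e^{-λ₁t} with decay rate λ₁ ≈ 4.719.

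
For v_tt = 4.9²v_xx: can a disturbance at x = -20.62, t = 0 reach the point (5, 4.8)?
No. The domain of dependence is [-18.52, 28.52], and -20.62 is outside this interval.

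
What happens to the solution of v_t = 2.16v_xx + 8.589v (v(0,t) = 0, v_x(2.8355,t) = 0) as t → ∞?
v grows unboundedly. Reaction dominates diffusion (r=8.589 > κπ²/(4L²)≈0.66); solution grows exponentially.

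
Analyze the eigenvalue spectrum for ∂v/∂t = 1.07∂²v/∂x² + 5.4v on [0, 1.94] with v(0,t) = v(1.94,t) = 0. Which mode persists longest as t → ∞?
Eigenvalues: λₙ = 1.07n²π²/1.94² - 5.4.
First three modes:
  n=1: λ₁ = 1.07π²/1.94² - 5.4 ≈ -2.594
  n=2: λ₂ = 4.28π²/1.94² - 5.4 ≈ 5.824
  n=3: λ₃ = 9.63π²/1.94² - 5.4 ≈ 19.854
Since 1.07π²/1.94² ≈ 2.806 < 5.4, λ₁ < 0.
The n=1 mode grows fastest (−λₙ is largest for n=1) → dominates.
Asymptotic: v ~ c₁ sin(πx/1.94) e^{2.594t} (exponential growth at rate −λ₁ ≈ 2.594).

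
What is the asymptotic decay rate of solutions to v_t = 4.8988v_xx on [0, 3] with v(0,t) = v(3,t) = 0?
Eigenvalues: λₙ = 4.8988n²π²/3².
First three modes:
  n=1: λ₁ = 4.8988π²/3² ≈ 5.372
  n=2: λ₂ = 19.5952π²/3² ≈ 21.489 (4× faster decay)
  n=3: λ₃ = 44.0892π²/3² ≈ 48.349 (9× faster decay)
As t → ∞, higher modes decay exponentially faster. The n=1 mode dominates: v ~ c₁ sin(πx/3) e^{-λ₁t}.
Decay rate: λ₁ = 4.8988π²/3² ≈ 5.372.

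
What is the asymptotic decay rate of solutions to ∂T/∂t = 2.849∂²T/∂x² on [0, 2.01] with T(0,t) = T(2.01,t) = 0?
Eigenvalues: λₙ = 2.849n²π²/2.01².
First three modes:
  n=1: λ₁ = 2.849π²/2.01² ≈ 6.96
  n=2: λ₂ = 11.396π²/2.01² ≈ 27.839 (4× faster decay)
  n=3: λ₃ = 25.641π²/2.01² ≈ 62.639 (9× faster decay)
As t → ∞, higher modes decay exponentially faster. The n=1 mode dominates: T ~ c₁ sin(πx/2.01) e^{-λ₁t}.
Decay rate: λ₁ = 2.849π²/2.01² ≈ 6.96.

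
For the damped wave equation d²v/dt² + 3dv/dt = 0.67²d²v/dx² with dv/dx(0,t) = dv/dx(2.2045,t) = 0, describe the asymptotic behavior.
v → constant (steady state). Damping (γ=3) dissipates the nonconstant modes; with Neumann BCs the spatial average obeys M''+γM'=0 and tends to a finite limit.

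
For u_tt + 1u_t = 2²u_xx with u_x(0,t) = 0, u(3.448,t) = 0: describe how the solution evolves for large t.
u → 0. Damping (γ=1) dissipates energy; oscillations decay exponentially.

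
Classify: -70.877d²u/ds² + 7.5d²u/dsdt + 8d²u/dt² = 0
Hyperbolic (discriminant = 2324.314).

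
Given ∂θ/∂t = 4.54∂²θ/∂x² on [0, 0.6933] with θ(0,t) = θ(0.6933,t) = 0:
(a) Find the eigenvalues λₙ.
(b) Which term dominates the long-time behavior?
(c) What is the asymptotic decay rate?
Eigenvalues: λₙ = 4.54n²π²/0.6933².
First three modes:
  n=1: λ₁ = 4.54π²/0.6933² ≈ 93.221
  n=2: λ₂ = 18.16π²/0.6933² ≈ 372.884 (4× faster decay)
  n=3: λ₃ = 40.86π²/0.6933² ≈ 838.988 (9× faster decay)
As t → ∞, higher modes decay exponentially faster. The n=1 mode dominates: θ ~ c₁ sin(πx/0.6933) e^{-λ₁t}.
Decay rate: λ₁ = 4.54π²/0.6933² ≈ 93.221.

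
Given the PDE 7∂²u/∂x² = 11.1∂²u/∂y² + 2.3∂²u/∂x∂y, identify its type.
Rewriting in standard form: 7∂²u/∂x² - 2.3∂²u/∂x∂y - 11.1∂²u/∂y² = 0. The second-order coefficients are A = 7, B = -2.3, C = -11.1. Since B² - 4AC = 316.09 > 0, this is a hyperbolic PDE.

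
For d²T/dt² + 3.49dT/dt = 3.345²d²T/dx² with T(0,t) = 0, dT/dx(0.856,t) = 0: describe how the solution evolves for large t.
T → 0. Damping (γ=3.49) dissipates energy; oscillations decay exponentially.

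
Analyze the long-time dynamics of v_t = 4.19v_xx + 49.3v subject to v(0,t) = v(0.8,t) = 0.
Long-time behavior: v → 0. Diffusion dominates reaction (r=49.3 < κπ²/L²≈64.62); solution decays.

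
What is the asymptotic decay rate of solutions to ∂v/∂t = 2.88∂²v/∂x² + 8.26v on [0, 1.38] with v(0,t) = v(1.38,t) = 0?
Eigenvalues: λₙ = 2.88n²π²/1.38² - 8.26.
First three modes:
  n=1: λ₁ = 2.88π²/1.38² - 8.26 ≈ 6.666
  n=2: λ₂ = 11.52π²/1.38² - 8.26 ≈ 51.443
  n=3: λ₃ = 25.92π²/1.38² - 8.26 ≈ 126.071
Since 2.88π²/1.38² ≈ 14.926 > 8.26, all λₙ > 0.
The n=1 mode decays slowest → dominates as t → ∞.
Asymptotic: v ~ c₁ sin(πx/1.38) e^{-λ₁t} with decay rate λ₁ ≈ 6.666.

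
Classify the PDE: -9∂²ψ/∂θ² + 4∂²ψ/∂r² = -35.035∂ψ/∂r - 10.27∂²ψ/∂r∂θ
Rewriting in standard form: 4∂²ψ/∂r² + 10.27∂²ψ/∂r∂θ - 9∂²ψ/∂θ² + 35.035∂ψ/∂r = 0. A = 4, B = 10.27, C = -9. Discriminant B² - 4AC = 249.4729. Since 249.4729 > 0, hyperbolic.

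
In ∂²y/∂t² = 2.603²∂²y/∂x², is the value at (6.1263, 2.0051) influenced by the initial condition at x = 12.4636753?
No. The domain of dependence is [0.9070247, 11.3455753], and 12.4636753 is outside this interval.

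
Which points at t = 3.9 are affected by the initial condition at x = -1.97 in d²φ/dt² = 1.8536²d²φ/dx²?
Domain of influence: [-9.19904, 5.25904]. Data at x = -1.97 spreads outward at speed 1.8536.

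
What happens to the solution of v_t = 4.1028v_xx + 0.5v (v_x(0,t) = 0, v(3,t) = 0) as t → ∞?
v → 0. Diffusion dominates reaction (r=0.5 < κπ²/(4L²)≈1.12); solution decays.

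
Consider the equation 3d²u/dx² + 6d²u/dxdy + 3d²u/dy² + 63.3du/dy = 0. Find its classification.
Parabolic. (A = 3, B = 6, C = 3 gives B² - 4AC = 0.)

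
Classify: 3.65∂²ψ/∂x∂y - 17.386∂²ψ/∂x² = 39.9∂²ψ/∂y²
Rewriting in standard form: -17.386∂²ψ/∂x² + 3.65∂²ψ/∂x∂y - 39.9∂²ψ/∂y² = 0. Elliptic (discriminant = -2761.4831).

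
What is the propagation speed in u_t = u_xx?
Infinite. The heat equation is parabolic, not hyperbolic, so disturbances propagate instantly.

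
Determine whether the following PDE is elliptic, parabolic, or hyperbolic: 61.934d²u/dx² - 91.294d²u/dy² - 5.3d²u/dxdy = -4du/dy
Rewriting in standard form: 61.934d²u/dx² - 5.3d²u/dxdy - 91.294d²u/dy² + 4du/dy = 0. Coefficients: A = 61.934, B = -5.3, C = -91.294. B² - 4AC = 22644.900384, which is positive, so the equation is hyperbolic.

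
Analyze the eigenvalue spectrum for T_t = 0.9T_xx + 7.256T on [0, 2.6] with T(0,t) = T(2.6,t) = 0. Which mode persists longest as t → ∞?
Eigenvalues: λₙ = 0.9n²π²/2.6² - 7.256.
First three modes:
  n=1: λ₁ = 0.9π²/2.6² - 7.256 ≈ -5.942
  n=2: λ₂ = 3.6π²/2.6² - 7.256 ≈ -2
  n=3: λ₃ = 8.1π²/2.6² - 7.256 ≈ 4.57
Since 0.9π²/2.6² ≈ 1.314 < 7.256, λ₁ < 0.
The n=1 mode grows fastest (−λₙ is largest for n=1) → dominates.
Asymptotic: T ~ c₁ sin(πx/2.6) e^{5.942t} (exponential growth at rate −λ₁ ≈ 5.942).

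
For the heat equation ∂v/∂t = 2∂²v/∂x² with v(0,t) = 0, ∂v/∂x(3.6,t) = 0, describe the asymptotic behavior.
v → 0. Heat escapes through the Dirichlet boundary.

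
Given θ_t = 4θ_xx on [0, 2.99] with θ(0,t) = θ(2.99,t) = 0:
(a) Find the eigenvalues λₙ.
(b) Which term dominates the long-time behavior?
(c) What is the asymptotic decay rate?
Eigenvalues: λₙ = 4n²π²/2.99².
First three modes:
  n=1: λ₁ = 4π²/2.99² ≈ 4.416
  n=2: λ₂ = 16π²/2.99² ≈ 17.664 (4× faster decay)
  n=3: λ₃ = 36π²/2.99² ≈ 39.743 (9× faster decay)
As t → ∞, higher modes decay exponentially faster. The n=1 mode dominates: θ ~ c₁ sin(πx/2.99) e^{-λ₁t}.
Decay rate: λ₁ = 4π²/2.99² ≈ 4.416.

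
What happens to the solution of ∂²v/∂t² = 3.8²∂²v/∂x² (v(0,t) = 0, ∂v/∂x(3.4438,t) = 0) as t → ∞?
v oscillates (no decay). Energy is conserved; the solution oscillates indefinitely as standing waves.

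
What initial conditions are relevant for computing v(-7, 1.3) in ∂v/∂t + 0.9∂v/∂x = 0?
A single point: x = -8.17. The characteristic through (-7, 1.3) is x - 0.9t = const, so x = -7 - 0.9·1.3 = -8.17.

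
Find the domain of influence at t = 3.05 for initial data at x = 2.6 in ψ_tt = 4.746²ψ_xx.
Domain of influence: [-11.8753, 17.0753]. Data at x = 2.6 spreads outward at speed 4.746.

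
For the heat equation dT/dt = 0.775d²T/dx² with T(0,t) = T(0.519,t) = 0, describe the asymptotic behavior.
T → 0. Heat diffuses out through both boundaries.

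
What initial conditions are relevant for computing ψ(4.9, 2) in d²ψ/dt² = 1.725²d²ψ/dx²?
Domain of dependence: [1.45, 8.35]. Signals travel at speed 1.725, so data within |x - 4.9| ≤ 1.725·2 = 3.45 can reach the point.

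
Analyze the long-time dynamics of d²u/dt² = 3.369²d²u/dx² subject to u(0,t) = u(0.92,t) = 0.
Long-time behavior: u oscillates (no decay). Energy is conserved; the solution oscillates indefinitely as standing waves.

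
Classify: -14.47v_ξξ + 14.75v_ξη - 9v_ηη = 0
Elliptic (discriminant = -303.3575).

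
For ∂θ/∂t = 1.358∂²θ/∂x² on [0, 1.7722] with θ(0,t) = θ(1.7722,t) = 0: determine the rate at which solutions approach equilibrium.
Eigenvalues: λₙ = 1.358n²π²/1.7722².
First three modes:
  n=1: λ₁ = 1.358π²/1.7722² ≈ 4.268
  n=2: λ₂ = 5.432π²/1.7722² ≈ 17.07 (4× faster decay)
  n=3: λ₃ = 12.222π²/1.7722² ≈ 38.408 (9× faster decay)
As t → ∞, higher modes decay exponentially faster. The n=1 mode dominates: θ ~ c₁ sin(πx/1.7722) e^{-λ₁t}.
Decay rate: λ₁ = 1.358π²/1.7722² ≈ 4.268.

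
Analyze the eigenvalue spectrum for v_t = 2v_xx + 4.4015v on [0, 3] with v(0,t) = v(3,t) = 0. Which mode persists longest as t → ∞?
Eigenvalues: λₙ = 2n²π²/3² - 4.4015.
First three modes:
  n=1: λ₁ = 2π²/3² - 4.4015 ≈ -2.208
  n=2: λ₂ = 8π²/3² - 4.4015 ≈ 4.371
  n=3: λ₃ = 18π²/3² - 4.4015 ≈ 15.338
Since 2π²/3² ≈ 2.193 < 4.4015, λ₁ < 0.
The n=1 mode grows fastest (−λₙ is largest for n=1) → dominates.
Asymptotic: v ~ c₁ sin(πx/3) e^{2.208t} (exponential growth at rate −λ₁ ≈ 2.208).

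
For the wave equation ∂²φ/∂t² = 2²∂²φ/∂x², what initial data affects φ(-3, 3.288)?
Domain of dependence: [-9.576, 3.576]. Signals travel at speed 2, so data within |x - -3| ≤ 2·3.288 = 6.576 can reach the point.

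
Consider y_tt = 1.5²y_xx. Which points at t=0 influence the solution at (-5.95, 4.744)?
Domain of dependence: [-13.066, 1.166]. Signals travel at speed 1.5, so data within |x - -5.95| ≤ 1.5·4.744 = 7.116 can reach the point.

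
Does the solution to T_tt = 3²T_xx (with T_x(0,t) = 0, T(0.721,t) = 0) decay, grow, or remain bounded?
T oscillates (no decay). Energy is conserved; the solution oscillates indefinitely as standing waves.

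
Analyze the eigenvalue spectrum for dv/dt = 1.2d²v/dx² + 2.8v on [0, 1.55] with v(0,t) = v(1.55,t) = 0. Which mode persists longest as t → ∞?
Eigenvalues: λₙ = 1.2n²π²/1.55² - 2.8.
First three modes:
  n=1: λ₁ = 1.2π²/1.55² - 2.8 ≈ 2.13
  n=2: λ₂ = 4.8π²/1.55² - 2.8 ≈ 16.919
  n=3: λ₃ = 10.8π²/1.55² - 2.8 ≈ 41.567
Since 1.2π²/1.55² ≈ 4.93 > 2.8, all λₙ > 0.
The n=1 mode decays slowest → dominates as t → ∞.
Asymptotic: v ~ c₁ sin(πx/1.55) e^{-λ₁t} with decay rate λ₁ ≈ 2.13.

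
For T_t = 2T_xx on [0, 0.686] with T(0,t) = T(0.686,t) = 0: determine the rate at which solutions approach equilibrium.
Eigenvalues: λₙ = 2n²π²/0.686².
First three modes:
  n=1: λ₁ = 2π²/0.686² ≈ 41.945
  n=2: λ₂ = 8π²/0.686² ≈ 167.781 (4× faster decay)
  n=3: λ₃ = 18π²/0.686² ≈ 377.506 (9× faster decay)
As t → ∞, higher modes decay exponentially faster. The n=1 mode dominates: T ~ c₁ sin(πx/0.686) e^{-λ₁t}.
Decay rate: λ₁ = 2π²/0.686² ≈ 41.945.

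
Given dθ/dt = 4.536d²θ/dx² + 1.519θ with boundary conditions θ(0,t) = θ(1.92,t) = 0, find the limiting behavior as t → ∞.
θ → 0. Diffusion dominates reaction (r=1.519 < κπ²/L²≈12.14); solution decays.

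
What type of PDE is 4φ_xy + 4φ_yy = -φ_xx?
Rewriting in standard form: φ_xx + 4φ_xy + 4φ_yy = 0. With A = 1, B = 4, C = 4, the discriminant is 0. This is a parabolic PDE.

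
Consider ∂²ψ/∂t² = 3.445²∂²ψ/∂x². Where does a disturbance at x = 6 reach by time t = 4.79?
Domain of influence: [-10.50155, 22.50155]. Data at x = 6 spreads outward at speed 3.445.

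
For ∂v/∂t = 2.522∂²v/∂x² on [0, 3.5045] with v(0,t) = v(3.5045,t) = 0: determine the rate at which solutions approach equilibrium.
Eigenvalues: λₙ = 2.522n²π²/3.5045².
First three modes:
  n=1: λ₁ = 2.522π²/3.5045² ≈ 2.027
  n=2: λ₂ = 10.088π²/3.5045² ≈ 8.107 (4× faster decay)
  n=3: λ₃ = 22.698π²/3.5045² ≈ 18.24 (9× faster decay)
As t → ∞, higher modes decay exponentially faster. The n=1 mode dominates: v ~ c₁ sin(πx/3.5045) e^{-λ₁t}.
Decay rate: λ₁ = 2.522π²/3.5045² ≈ 2.027.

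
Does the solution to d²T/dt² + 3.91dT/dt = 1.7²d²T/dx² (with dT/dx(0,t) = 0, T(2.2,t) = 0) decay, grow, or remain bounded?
T → 0. Damping (γ=3.91) dissipates energy; oscillations decay exponentially.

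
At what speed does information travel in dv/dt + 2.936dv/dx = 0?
Speed = 2.936. Information travels along x - 2.936t = const (rightward).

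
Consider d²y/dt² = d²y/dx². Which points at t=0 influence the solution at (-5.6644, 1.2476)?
Domain of dependence: [-6.912, -4.4168]. Signals travel at speed 1, so data within |x - -5.6644| ≤ 1·1.2476 = 1.2476 can reach the point.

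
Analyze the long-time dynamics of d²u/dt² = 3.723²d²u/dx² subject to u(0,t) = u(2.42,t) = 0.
Long-time behavior: u oscillates (no decay). Energy is conserved; the solution oscillates indefinitely as standing waves.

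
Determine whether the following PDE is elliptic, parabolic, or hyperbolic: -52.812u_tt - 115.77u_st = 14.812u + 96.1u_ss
Rewriting in standard form: -96.1u_ss - 115.77u_st - 52.812u_tt - 14.812u = 0. Coefficients: A = -96.1, B = -115.77, C = -52.812. B² - 4AC = -6898.2399, which is negative, so the equation is elliptic.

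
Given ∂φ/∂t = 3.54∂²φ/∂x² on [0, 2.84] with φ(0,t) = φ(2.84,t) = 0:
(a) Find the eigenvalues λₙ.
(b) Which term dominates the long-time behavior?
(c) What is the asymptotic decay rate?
Eigenvalues: λₙ = 3.54n²π²/2.84².
First three modes:
  n=1: λ₁ = 3.54π²/2.84² ≈ 4.332
  n=2: λ₂ = 14.16π²/2.84² ≈ 17.327 (4× faster decay)
  n=3: λ₃ = 31.86π²/2.84² ≈ 38.986 (9× faster decay)
As t → ∞, higher modes decay exponentially faster. The n=1 mode dominates: φ ~ c₁ sin(πx/2.84) e^{-λ₁t}.
Decay rate: λ₁ = 3.54π²/2.84² ≈ 4.332.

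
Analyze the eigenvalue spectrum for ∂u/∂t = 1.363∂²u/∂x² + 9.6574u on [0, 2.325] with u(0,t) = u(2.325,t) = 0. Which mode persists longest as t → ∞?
Eigenvalues: λₙ = 1.363n²π²/2.325² - 9.6574.
First three modes:
  n=1: λ₁ = 1.363π²/2.325² - 9.6574 ≈ -7.169
  n=2: λ₂ = 5.452π²/2.325² - 9.6574 ≈ 0.297
  n=3: λ₃ = 12.267π²/2.325² - 9.6574 ≈ 12.74
Since 1.363π²/2.325² ≈ 2.489 < 9.6574, λ₁ < 0.
The n=1 mode grows fastest (−λₙ is largest for n=1) → dominates.
Asymptotic: u ~ c₁ sin(πx/2.325) e^{7.169t} (exponential growth at rate −λ₁ ≈ 7.169).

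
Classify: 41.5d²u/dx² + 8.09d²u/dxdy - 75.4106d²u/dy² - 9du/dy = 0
Hyperbolic (discriminant = 12583.6077).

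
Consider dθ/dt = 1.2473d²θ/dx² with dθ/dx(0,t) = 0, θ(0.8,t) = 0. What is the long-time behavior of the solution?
As t → ∞, θ → 0. Heat escapes through the Dirichlet boundary.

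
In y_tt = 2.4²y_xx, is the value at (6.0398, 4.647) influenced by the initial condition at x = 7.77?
Yes. The domain of dependence is [-5.113, 17.1926], and 7.77 ∈ [-5.113, 17.1926].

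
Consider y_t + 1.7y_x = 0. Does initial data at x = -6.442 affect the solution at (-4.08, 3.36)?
No. Only data at x = -9.792 affects (-4.08, 3.36). Advection has one-way propagation along characteristics.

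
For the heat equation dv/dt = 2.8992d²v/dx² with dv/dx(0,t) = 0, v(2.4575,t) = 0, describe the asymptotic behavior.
v → 0. Heat escapes through the Dirichlet boundary.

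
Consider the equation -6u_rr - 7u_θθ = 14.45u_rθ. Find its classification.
Rewriting in standard form: -6u_rr - 14.45u_rθ - 7u_θθ = 0. Hyperbolic. (A = -6, B = -14.45, C = -7 gives B² - 4AC = 40.8025.)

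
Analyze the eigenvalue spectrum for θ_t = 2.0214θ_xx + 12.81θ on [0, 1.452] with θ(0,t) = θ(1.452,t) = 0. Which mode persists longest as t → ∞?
Eigenvalues: λₙ = 2.0214n²π²/1.452² - 12.81.
First three modes:
  n=1: λ₁ = 2.0214π²/1.452² - 12.81 ≈ -3.347
  n=2: λ₂ = 8.0856π²/1.452² - 12.81 ≈ 25.041
  n=3: λ₃ = 18.1926π²/1.452² - 12.81 ≈ 72.355
Since 2.0214π²/1.452² ≈ 9.463 < 12.81, λ₁ < 0.
The n=1 mode grows fastest (−λₙ is largest for n=1) → dominates.
Asymptotic: θ ~ c₁ sin(πx/1.452) e^{3.347t} (exponential growth at rate −λ₁ ≈ 3.347).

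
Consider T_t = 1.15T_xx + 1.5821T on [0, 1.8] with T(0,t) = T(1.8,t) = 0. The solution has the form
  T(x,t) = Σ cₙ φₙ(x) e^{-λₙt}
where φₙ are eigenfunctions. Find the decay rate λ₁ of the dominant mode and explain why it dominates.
Eigenvalues: λₙ = 1.15n²π²/1.8² - 1.5821.
First three modes:
  n=1: λ₁ = 1.15π²/1.8² - 1.5821 ≈ 1.921
  n=2: λ₂ = 4.6π²/1.8² - 1.5821 ≈ 12.43
  n=3: λ₃ = 10.35π²/1.8² - 1.5821 ≈ 29.946
Since 1.15π²/1.8² ≈ 3.503 > 1.5821, all λₙ > 0.
The n=1 mode decays slowest → dominates as t → ∞.
Asymptotic: T ~ c₁ sin(πx/1.8) e^{-λ₁t} with decay rate λ₁ ≈ 1.921.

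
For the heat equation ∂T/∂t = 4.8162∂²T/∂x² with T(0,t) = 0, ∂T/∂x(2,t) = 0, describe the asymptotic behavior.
T → 0. Heat escapes through the Dirichlet boundary.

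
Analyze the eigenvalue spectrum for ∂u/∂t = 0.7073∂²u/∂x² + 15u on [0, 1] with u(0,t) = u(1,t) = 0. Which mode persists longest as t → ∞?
Eigenvalues: λₙ = 0.7073n²π²/1² - 15.
First three modes:
  n=1: λ₁ = 0.7073π² - 15 ≈ -8.019
  n=2: λ₂ = 2.8292π² - 15 ≈ 12.923
  n=3: λ₃ = 6.3657π² - 15 ≈ 47.827
Since 0.7073π² ≈ 6.981 < 15, λ₁ < 0.
The n=1 mode grows fastest (−λₙ is largest for n=1) → dominates.
Asymptotic: u ~ c₁ sin(πx/1) e^{8.019t} (exponential growth at rate −λ₁ ≈ 8.019).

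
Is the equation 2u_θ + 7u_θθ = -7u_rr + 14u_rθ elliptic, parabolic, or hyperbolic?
Rewriting in standard form: 7u_rr - 14u_rθ + 7u_θθ + 2u_θ = 0. Computing B² - 4AC with A = 7, B = -14, C = 7: discriminant = 0 (zero). Answer: parabolic.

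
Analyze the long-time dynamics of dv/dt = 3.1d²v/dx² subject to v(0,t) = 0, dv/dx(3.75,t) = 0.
Long-time behavior: v → 0. Heat escapes through the Dirichlet boundary.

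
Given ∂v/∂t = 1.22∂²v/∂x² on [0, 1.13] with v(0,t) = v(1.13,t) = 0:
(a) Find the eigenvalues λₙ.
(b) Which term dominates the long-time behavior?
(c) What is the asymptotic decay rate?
Eigenvalues: λₙ = 1.22n²π²/1.13².
First three modes:
  n=1: λ₁ = 1.22π²/1.13² ≈ 9.43
  n=2: λ₂ = 4.88π²/1.13² ≈ 37.719 (4× faster decay)
  n=3: λ₃ = 10.98π²/1.13² ≈ 84.868 (9× faster decay)
As t → ∞, higher modes decay exponentially faster. The n=1 mode dominates: v ~ c₁ sin(πx/1.13) e^{-λ₁t}.
Decay rate: λ₁ = 1.22π²/1.13² ≈ 9.43.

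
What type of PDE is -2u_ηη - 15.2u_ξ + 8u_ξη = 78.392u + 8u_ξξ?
Rewriting in standard form: -8u_ξξ + 8u_ξη - 2u_ηη - 15.2u_ξ - 78.392u = 0. With A = -8, B = 8, C = -2, the discriminant is 0. This is a parabolic PDE.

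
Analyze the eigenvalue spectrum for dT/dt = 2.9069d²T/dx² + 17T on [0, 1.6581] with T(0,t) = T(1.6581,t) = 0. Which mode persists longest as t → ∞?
Eigenvalues: λₙ = 2.9069n²π²/1.6581² - 17.
First three modes:
  n=1: λ₁ = 2.9069π²/1.6581² - 17 ≈ -6.565
  n=2: λ₂ = 11.6276π²/1.6581² - 17 ≈ 24.742
  n=3: λ₃ = 26.1621π²/1.6581² - 17 ≈ 76.918
Since 2.9069π²/1.6581² ≈ 10.435 < 17, λ₁ < 0.
The n=1 mode grows fastest (−λₙ is largest for n=1) → dominates.
Asymptotic: T ~ c₁ sin(πx/1.6581) e^{6.565t} (exponential growth at rate −λ₁ ≈ 6.565).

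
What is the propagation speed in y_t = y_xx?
Infinite. The heat equation is parabolic, not hyperbolic, so disturbances propagate instantly.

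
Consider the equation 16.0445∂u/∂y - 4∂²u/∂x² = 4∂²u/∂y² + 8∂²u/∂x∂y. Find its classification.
Rewriting in standard form: -4∂²u/∂x² - 8∂²u/∂x∂y - 4∂²u/∂y² + 16.0445∂u/∂y = 0. Parabolic. (A = -4, B = -8, C = -4 gives B² - 4AC = 0.)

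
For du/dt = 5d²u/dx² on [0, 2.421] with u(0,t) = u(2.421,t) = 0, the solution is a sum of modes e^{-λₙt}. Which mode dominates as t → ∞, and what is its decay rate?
Eigenvalues: λₙ = 5n²π²/2.421².
First three modes:
  n=1: λ₁ = 5π²/2.421² ≈ 8.419
  n=2: λ₂ = 20π²/2.421² ≈ 33.678 (4× faster decay)
  n=3: λ₃ = 45π²/2.421² ≈ 75.774 (9× faster decay)
As t → ∞, higher modes decay exponentially faster. The n=1 mode dominates: u ~ c₁ sin(πx/2.421) e^{-λ₁t}.
Decay rate: λ₁ = 5π²/2.421² ≈ 8.419.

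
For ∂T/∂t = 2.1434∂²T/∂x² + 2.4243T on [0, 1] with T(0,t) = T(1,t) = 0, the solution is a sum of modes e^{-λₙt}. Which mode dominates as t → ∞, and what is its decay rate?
Eigenvalues: λₙ = 2.1434n²π²/1² - 2.4243.
First three modes:
  n=1: λ₁ = 2.1434π² - 2.4243 ≈ 18.73
  n=2: λ₂ = 8.5736π² - 2.4243 ≈ 82.194
  n=3: λ₃ = 19.2906π² - 2.4243 ≈ 187.966
Since 2.1434π² ≈ 21.155 > 2.4243, all λₙ > 0.
The n=1 mode decays slowest → dominates as t → ∞.
Asymptotic: T ~ c₁ sin(πx/1) e^{-λ₁t} with decay rate λ₁ ≈ 18.73.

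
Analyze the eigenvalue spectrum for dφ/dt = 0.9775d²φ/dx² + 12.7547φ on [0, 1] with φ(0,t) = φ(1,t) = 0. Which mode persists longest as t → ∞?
Eigenvalues: λₙ = 0.9775n²π²/1² - 12.7547.
First three modes:
  n=1: λ₁ = 0.9775π² - 12.7547 ≈ -3.107
  n=2: λ₂ = 3.91π² - 12.7547 ≈ 25.835
  n=3: λ₃ = 8.7975π² - 12.7547 ≈ 74.073
Since 0.9775π² ≈ 9.648 < 12.7547, λ₁ < 0.
The n=1 mode grows fastest (−λₙ is largest for n=1) → dominates.
Asymptotic: φ ~ c₁ sin(πx/1) e^{3.107t} (exponential growth at rate −λ₁ ≈ 3.107).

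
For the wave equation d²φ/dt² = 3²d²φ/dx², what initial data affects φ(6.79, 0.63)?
Domain of dependence: [4.9, 8.68]. Signals travel at speed 3, so data within |x - 6.79| ≤ 3·0.63 = 1.89 can reach the point.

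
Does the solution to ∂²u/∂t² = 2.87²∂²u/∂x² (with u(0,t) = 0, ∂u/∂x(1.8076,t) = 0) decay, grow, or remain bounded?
u oscillates (no decay). Energy is conserved; the solution oscillates indefinitely as standing waves.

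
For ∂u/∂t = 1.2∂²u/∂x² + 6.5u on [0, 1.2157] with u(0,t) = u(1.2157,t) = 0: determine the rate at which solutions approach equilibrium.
Eigenvalues: λₙ = 1.2n²π²/1.2157² - 6.5.
First three modes:
  n=1: λ₁ = 1.2π²/1.2157² - 6.5 ≈ 1.514
  n=2: λ₂ = 4.8π²/1.2157² - 6.5 ≈ 25.554
  n=3: λ₃ = 10.8π²/1.2157² - 6.5 ≈ 65.622
Since 1.2π²/1.2157² ≈ 8.014 > 6.5, all λₙ > 0.
The n=1 mode decays slowest → dominates as t → ∞.
Asymptotic: u ~ c₁ sin(πx/1.2157) e^{-λ₁t} with decay rate λ₁ ≈ 1.514.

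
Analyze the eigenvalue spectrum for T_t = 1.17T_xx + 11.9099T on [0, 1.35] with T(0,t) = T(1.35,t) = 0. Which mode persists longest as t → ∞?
Eigenvalues: λₙ = 1.17n²π²/1.35² - 11.9099.
First three modes:
  n=1: λ₁ = 1.17π²/1.35² - 11.9099 ≈ -5.574
  n=2: λ₂ = 4.68π²/1.35² - 11.9099 ≈ 13.434
  n=3: λ₃ = 10.53π²/1.35² - 11.9099 ≈ 45.114
Since 1.17π²/1.35² ≈ 6.336 < 11.9099, λ₁ < 0.
The n=1 mode grows fastest (−λₙ is largest for n=1) → dominates.
Asymptotic: T ~ c₁ sin(πx/1.35) e^{5.574t} (exponential growth at rate −λ₁ ≈ 5.574).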